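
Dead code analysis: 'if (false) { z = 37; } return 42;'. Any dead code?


condition is constant false, so the whole block is unreachable
Dead: 'if (false) { z = 37; }'


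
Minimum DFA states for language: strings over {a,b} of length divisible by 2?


Track length mod 2: states 0..1, accept at 0
Minimal DFA: 2 states


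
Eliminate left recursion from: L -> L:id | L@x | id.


Left-recursive alternatives: L:id, L@x; non-recursive: id
Introduce L': L -> idL', L' -> :idL' | @xL' | ε


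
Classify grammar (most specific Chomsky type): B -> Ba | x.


Left-linear: every RHS is a terminal or one nonterminal followed by a terminal
Classification: Type 3 (Regular)


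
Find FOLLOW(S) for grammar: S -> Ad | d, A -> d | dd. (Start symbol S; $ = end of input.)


$ ∈ FOLLOW(S). For each A -> αBβ: add FIRST(β)\{ε} to FOLLOW(B); if β nullable, add FOLLOW(A).
FOLLOW(S) = {$}


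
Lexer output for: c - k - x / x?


Scan left to right, longest-match per lexeme
Tokens: ID(c), OP(-), ID(k), OP(-), ID(x), OP(/), ID(x)


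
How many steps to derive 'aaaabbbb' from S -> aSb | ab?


Derivation: S => aSb => aaSbb => aaaSbbb => aaaabbbb
Steps: 4


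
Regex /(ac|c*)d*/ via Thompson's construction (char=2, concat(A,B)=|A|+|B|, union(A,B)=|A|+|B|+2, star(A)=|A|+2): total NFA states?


Syntax tree has 4 char leaf(s), 1 union(s), 2 star(s)
chars contribute 4×2 = 8; each union adds +2; each star adds +2
Total: 8 + 2 + 4 = 14 states


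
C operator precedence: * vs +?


'*' is multiplicative (level 10); '+' is additive (level 9)
Higher level binds tighter
'*' has higher precedence than '+'


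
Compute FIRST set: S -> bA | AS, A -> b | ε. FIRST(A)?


Per alternative of A: FIRST(b) = {b}; FIRST(ε) = {ε}
FIRST(A) = {b, ε}


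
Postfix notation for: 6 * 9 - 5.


Left to right (same or higher precedence on left)
Postfix: 6 9 * 5 -


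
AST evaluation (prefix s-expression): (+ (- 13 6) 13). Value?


Evaluate inner: (- 13 6) = 7
Evaluate root: (+ 7 13) = 20
Result: 20


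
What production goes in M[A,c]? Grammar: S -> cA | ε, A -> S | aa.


For [A, c]: 'c' ∈ FIRST(S)
Entry: A -> S


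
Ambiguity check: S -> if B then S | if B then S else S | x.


dangling else: 'if B then if B then x else x' parses two ways
Ambiguous


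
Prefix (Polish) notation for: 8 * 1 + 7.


left-to-right (same/higher precedence on left): tree is (+ (* 8 1) 7)
Prefix: + * 8 1 7


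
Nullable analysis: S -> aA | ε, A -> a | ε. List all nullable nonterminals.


A nonterminal is nullable iff some alternative derives ε (directly, or every symbol in it is nullable)
Nullable: {A, S}


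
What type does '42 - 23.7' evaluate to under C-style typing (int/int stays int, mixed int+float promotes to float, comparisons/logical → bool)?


Operand types: int - float
Rule: mixed int/float promotes to float; int/int stays int
Result type: float


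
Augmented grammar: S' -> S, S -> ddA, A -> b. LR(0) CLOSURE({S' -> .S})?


Start: S' -> .S
For each item with dot before a nonterminal B, add B -> .γ for every B-production
Closure: [S' -> .S, S -> .ddA]


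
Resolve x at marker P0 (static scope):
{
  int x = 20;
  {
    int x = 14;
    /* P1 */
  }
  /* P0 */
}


x declared in the same block as P0
x = 20


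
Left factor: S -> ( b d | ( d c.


Common prefix: '('
Factored: S -> ( S', S' -> b d | d c


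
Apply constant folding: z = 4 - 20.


4 - 20 = -16 at compile time
Optimized: z = -16


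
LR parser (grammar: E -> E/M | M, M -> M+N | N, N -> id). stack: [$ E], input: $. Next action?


start symbol E on stack, input exhausted
Action: accept


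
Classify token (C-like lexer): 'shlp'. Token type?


Pattern: letter/underscore followed by alphanumerics, not a keyword
Type: IDENTIFIER


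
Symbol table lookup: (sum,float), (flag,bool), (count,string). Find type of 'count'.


Lookup 'count' → type string


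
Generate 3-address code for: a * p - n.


Break into single-operator statements:
t1 = a * p
t2 = t1 - n


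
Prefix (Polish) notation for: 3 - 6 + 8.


left-to-right (same/higher precedence on left): tree is (+ (- 3 6) 8)
Prefix: + - 3 6 8


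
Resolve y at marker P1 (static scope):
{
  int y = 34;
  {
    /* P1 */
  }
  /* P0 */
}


P1's block does not declare y; resolves to the enclosing declaration at depth 0
y = 34


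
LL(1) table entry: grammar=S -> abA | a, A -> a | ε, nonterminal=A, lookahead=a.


For [A, a]: 'a' ∈ FIRST(a)
Entry: A -> a


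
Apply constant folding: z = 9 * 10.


9 * 10 = 90 at compile time
Optimized: z = 90


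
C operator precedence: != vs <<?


'<<' is shift (level 8); '!=' is equality (level 6)
Higher level binds tighter
'<<' has higher precedence than '!='


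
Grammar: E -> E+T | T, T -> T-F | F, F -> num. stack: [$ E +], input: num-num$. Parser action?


no handle ('E+' is not any RHS); shift 'num'
Action: shift


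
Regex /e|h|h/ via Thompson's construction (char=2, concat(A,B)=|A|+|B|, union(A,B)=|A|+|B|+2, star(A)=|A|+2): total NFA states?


Syntax tree has 3 char leaf(s), 2 union(s), 0 star(s)
chars contribute 3×2 = 6; each union adds +2; each star adds +2
Total: 6 + 4 + 0 = 10 states


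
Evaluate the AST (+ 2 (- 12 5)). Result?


Evaluate inner: (- 12 5) = 7
Evaluate root: (+ 2 7) = 9
Result: 9


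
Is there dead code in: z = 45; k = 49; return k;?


z is assigned but never read
Dead: 'z = 45'


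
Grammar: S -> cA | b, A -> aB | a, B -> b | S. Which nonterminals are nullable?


A nonterminal is nullable iff some alternative derives ε (directly, or every symbol in it is nullable)
Nullable: {}


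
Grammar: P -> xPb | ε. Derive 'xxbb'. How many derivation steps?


Derivation: P => xPb => xxPbb => xxbb
Steps: 3


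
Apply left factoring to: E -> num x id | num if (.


Common prefix: 'num'
Factored: E -> num E', E' -> x id | if (


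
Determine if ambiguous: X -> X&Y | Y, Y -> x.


precedence layered via separate nonterminal Y: deterministic
Unambiguous


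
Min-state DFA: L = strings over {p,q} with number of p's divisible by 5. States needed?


Track (count of p) mod 5: states 0..4, accept at 0
Minimal DFA: 5 states


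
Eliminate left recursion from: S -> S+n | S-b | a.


Left-recursive alternatives: S+n, S-b; non-recursive: a
Introduce S': S -> aS', S' -> +nS' | -bS' | ε


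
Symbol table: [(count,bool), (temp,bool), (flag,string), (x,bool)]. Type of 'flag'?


Lookup 'flag' → type string


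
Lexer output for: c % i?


Scan left to right, longest-match per lexeme
Tokens: ID(c), OP(%), ID(i)


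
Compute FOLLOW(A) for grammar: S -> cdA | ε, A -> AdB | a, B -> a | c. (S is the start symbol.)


$ ∈ FOLLOW(S). For each A -> αBβ: add FIRST(β)\{ε} to FOLLOW(B); if β nullable, add FOLLOW(A).
FOLLOW(A) = {$, d}


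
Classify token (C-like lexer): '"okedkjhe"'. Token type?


Pattern: double-quoted sequence
Type: STRING_LITERAL


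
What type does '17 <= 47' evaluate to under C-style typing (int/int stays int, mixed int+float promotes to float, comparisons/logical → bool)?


Operand types: int <= int
Rule: comparison yields bool
Result type: bool


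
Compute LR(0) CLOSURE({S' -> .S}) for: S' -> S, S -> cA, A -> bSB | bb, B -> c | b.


Start: S' -> .S
For each item with dot before a nonterminal B, add B -> .γ for every B-production
Closure: [S' -> .S, S -> .cA]


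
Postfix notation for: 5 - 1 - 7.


Left to right (same or higher precedence on left)
Postfix: 5 1 - 7 -


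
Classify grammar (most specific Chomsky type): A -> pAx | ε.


Single nonterminal LHS, but p^n x^n is not regular
Classification: Type 2 (Context-Free)


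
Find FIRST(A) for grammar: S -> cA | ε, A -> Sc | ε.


Per alternative of A: FIRST(Sc) = {c}; FIRST(ε) = {ε}
FIRST(A) = {c, ε}


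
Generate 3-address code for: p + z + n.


Break into single-operator statements:
t1 = p + z
t2 = t1 + n


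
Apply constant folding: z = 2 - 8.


2 - 8 = -6 at compile time
Optimized: z = -6


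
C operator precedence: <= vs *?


'*' is multiplicative (level 10); '<=' is relational (level 7)
Higher level binds tighter
'*' has higher precedence than '<='


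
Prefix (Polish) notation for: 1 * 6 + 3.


left-to-right (same/higher precedence on left): tree is (+ (* 1 6) 3)
Prefix: + * 1 6 3


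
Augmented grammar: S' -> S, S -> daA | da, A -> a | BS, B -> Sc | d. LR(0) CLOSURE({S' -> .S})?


Start: S' -> .S
For each item with dot before a nonterminal B, add B -> .γ for every B-production
Closure: [S' -> .S, S -> .daA, S -> .da]


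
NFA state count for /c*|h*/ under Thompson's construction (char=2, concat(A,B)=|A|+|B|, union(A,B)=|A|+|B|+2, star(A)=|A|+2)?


Syntax tree has 2 char leaf(s), 1 union(s), 2 star(s)
chars contribute 2×2 = 4; each union adds +2; each star adds +2
Total: 4 + 2 + 4 = 10 states


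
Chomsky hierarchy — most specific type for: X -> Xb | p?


Left-linear: every RHS is a terminal or one nonterminal followed by a terminal
Classification: Type 3 (Regular)


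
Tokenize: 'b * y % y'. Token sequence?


Scan left to right, longest-match per lexeme
Tokens: ID(b), OP(*), ID(y), OP(%), ID(y)


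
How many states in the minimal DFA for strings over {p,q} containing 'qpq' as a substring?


KMP-style automaton: 3 progress states + 1 absorbing accept = 4
Minimal DFA: 4 states


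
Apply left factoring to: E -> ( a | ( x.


Common prefix: '('
Factored: E -> ( E', E' -> a | x


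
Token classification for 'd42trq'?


Pattern: letter/underscore followed by alphanumerics, not a keyword
Type: IDENTIFIER


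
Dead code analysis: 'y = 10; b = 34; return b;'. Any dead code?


y is assigned but never read
Dead: 'y = 10'


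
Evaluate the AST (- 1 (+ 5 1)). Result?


Evaluate inner: (+ 5 1) = 6
Evaluate root: (- 1 6) = -5
Result: -5


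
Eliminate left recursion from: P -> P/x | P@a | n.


Left-recursive alternatives: P/x, P@a; non-recursive: n
Introduce P': P -> nP', P' -> /xP' | @aP' | ε


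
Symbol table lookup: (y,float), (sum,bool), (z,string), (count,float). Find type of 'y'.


Lookup 'y' → type float


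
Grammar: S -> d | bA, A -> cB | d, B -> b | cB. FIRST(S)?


Per alternative of S: FIRST(d) = {d}; FIRST(bA) = {b}
FIRST(S) = {b, d}


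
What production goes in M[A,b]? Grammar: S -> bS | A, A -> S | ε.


For [A, b]: 'b' ∈ FIRST(S)
Entry: A -> S


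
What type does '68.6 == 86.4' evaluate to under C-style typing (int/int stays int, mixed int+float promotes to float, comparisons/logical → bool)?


Operand types: float == float
Rule: comparison yields bool
Result type: bool


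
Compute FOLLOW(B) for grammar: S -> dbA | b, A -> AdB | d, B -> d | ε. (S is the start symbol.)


$ ∈ FOLLOW(S). For each A -> αBβ: add FIRST(β)\{ε} to FOLLOW(B); if β nullable, add FOLLOW(A).
FOLLOW(B) = {$, d}


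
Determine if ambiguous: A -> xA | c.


right-linear, alternatives start with distinct terminals 'x' vs 'c': unique leftmost derivation
Unambiguous


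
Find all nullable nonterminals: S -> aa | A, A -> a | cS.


A nonterminal is nullable iff some alternative derives ε (directly, or every symbol in it is nullable)
Nullable: {}


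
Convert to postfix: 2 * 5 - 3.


Left to right (same or higher precedence on left)
Postfix: 2 5 * 3 -


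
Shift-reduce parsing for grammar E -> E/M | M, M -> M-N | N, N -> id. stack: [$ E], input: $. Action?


start symbol E on stack, input exhausted
Action: accept


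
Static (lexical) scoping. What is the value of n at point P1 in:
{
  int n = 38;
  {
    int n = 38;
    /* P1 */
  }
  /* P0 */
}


n declared in the same block as P1
n = 38


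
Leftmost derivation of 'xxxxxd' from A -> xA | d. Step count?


Derivation: A => xA => xxA => xxxA => xxxxA => xxxxxA => xxxxxd
Steps: 6


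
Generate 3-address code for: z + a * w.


Break into single-operator statements:
t1 = a * w
t2 = z + t1


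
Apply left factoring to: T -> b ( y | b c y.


Common prefix: 'b'
Factored: T -> b T', T' -> ( y | c y


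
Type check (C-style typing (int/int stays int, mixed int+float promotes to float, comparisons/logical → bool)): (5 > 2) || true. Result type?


Operand types: bool || bool
Rule: logical operators take bool operands and yield bool
Result type: bool


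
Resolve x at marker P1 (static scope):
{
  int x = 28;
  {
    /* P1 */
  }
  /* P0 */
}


P1's block does not declare x; resolves to the enclosing declaration at depth 0
x = 28


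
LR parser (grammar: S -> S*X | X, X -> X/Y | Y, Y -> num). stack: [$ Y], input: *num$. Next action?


'Y' (not preceded by X/) is the handle for X -> Y
Action: reduce (X -> Y)


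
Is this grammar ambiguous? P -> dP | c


right-linear, alternatives start with distinct terminals 'd' vs 'c': unique leftmost derivation
Unambiguous


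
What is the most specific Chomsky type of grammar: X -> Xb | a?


Left-linear: every RHS is a terminal or one nonterminal followed by a terminal
Classification: Type 3 (Regular)


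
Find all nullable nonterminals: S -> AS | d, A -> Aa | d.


A nonterminal is nullable iff some alternative derives ε (directly, or every symbol in it is nullable)
Nullable: {}


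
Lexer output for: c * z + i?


Scan left to right, longest-match per lexeme
Tokens: ID(c), OP(*), ID(z), OP(+), ID(i)


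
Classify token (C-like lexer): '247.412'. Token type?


Pattern: digits with a decimal point
Type: FLOAT_LITERAL


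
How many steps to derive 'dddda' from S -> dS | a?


Derivation: S => dS => ddS => dddS => ddddS => dddda
Steps: 5


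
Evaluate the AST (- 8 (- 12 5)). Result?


Evaluate inner: (- 12 5) = 7
Evaluate root: (- 8 7) = 1
Result: 1


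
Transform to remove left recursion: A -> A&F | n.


Left-recursive alternatives: A&F; non-recursive: n
Introduce A': A -> nA', A' -> &FA' | ε


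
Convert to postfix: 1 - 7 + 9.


Left to right (same or higher precedence on left)
Postfix: 1 7 - 9 +


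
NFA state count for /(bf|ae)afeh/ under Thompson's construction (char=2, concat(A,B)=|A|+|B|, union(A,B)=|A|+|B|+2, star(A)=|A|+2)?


Syntax tree has 8 char leaf(s), 1 union(s), 0 star(s)
chars contribute 8×2 = 16; each union adds +2; each star adds +2
Total: 16 + 2 + 0 = 18 states


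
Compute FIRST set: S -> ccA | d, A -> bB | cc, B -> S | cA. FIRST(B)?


Per alternative of B: FIRST(S) = {c, d}; FIRST(cA) = {c}
FIRST(B) = {c, d}


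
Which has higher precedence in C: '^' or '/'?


'/' is multiplicative (level 10); '^' is bitwise XOR (level 4)
Higher level binds tighter
'/' has higher precedence than '^'


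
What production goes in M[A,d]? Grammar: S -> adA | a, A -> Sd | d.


For [A, d]: 'd' ∈ FIRST(d)
Entry: A -> d


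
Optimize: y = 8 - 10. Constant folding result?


8 - 10 = -2 at compile time
Optimized: y = -2


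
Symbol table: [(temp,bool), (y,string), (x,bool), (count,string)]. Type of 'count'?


Lookup 'count' → type string


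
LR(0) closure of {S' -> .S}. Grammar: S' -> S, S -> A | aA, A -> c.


Start: S' -> .S
For each item with dot before a nonterminal B, add B -> .γ for every B-production
Closure: [S' -> .S, S -> .A, S -> .aA, A -> .c]


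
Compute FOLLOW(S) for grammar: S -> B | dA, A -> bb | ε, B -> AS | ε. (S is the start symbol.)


$ ∈ FOLLOW(S). For each A -> αBβ: add FIRST(β)\{ε} to FOLLOW(B); if β nullable, add FOLLOW(A).
FOLLOW(S) = {$}


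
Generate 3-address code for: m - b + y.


Break into single-operator statements:
t1 = m - b
t2 = t1 + y


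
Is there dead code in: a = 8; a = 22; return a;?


first assignment to a is overwritten before any read
Dead: 'a = 8'


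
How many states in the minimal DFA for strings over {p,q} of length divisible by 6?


Track length mod 6: states 0..5, accept at 0
Minimal DFA: 6 states


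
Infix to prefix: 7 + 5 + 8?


left-to-right (same/higher precedence on left): tree is (+ (+ 7 5) 8)
Prefix: + + 7 5 8


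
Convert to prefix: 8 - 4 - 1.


left-to-right (same/higher precedence on left): tree is (- (- 8 4) 1)
Prefix: - - 8 4 1


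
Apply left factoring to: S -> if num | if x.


Common prefix: 'if'
Factored: S -> if S', S' -> num | x


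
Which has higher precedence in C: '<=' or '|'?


'<=' is relational (level 7); '|' is bitwise OR (level 3)
Higher level binds tighter
'<=' has higher precedence than '|'


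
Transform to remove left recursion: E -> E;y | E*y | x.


Left-recursive alternatives: E;y, E*y; non-recursive: x
Introduce E': E -> xE', E' -> ;yE' | *yE' | ε


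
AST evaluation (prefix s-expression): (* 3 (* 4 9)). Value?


Evaluate inner: (* 4 9) = 36
Evaluate root: (* 3 36) = 108
Result: 108


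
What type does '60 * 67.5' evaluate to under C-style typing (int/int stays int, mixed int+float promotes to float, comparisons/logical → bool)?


Operand types: int * float
Rule: mixed int/float promotes to float; int/int stays int
Result type: float


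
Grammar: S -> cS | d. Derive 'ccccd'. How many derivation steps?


Derivation: S => cS => ccS => cccS => ccccS => ccccd
Steps: 5


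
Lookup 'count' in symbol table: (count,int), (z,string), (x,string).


Lookup 'count' → type int


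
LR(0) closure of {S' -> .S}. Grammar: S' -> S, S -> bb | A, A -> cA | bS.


Start: S' -> .S
For each item with dot before a nonterminal B, add B -> .γ for every B-production
Closure: [S' -> .S, S -> .bb, S -> .A, A -> .cA, A -> .bS]


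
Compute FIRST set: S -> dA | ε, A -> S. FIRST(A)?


Per alternative of A: FIRST(S) = {d, ε}
FIRST(A) = {d, ε}


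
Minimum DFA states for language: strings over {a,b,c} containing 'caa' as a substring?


KMP-style automaton: 3 progress states + 1 absorbing accept = 4
Minimal DFA: 4 states


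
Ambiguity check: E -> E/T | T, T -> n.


precedence layered via separate nonterminal T: deterministic
Unambiguous


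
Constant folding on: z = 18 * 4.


18 * 4 = 72 at compile time
Optimized: z = 72


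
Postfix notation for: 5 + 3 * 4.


* has higher precedence, evaluate 3*4 first
Postfix: 5 3 4 * +


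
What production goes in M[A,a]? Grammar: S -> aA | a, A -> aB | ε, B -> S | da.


For [A, a]: 'a' ∈ FIRST(aB)
Entry: A -> aB


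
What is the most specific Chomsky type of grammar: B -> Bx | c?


Left-linear: every RHS is a terminal or one nonterminal followed by a terminal
Classification: Type 3 (Regular)


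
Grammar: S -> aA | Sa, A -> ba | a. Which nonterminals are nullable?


A nonterminal is nullable iff some alternative derives ε (directly, or every symbol in it is nullable)
Nullable: {}


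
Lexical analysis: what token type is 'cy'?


Pattern: letter/underscore followed by alphanumerics, not a keyword
Type: IDENTIFIER


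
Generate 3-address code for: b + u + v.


Break into single-operator statements:
t1 = b + u
t2 = t1 + v


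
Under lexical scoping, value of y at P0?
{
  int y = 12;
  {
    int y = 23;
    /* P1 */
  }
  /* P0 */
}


y declared in the same block as P0
y = 12


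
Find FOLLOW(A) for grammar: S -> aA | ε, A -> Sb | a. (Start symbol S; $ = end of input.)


$ ∈ FOLLOW(S). For each A -> αBβ: add FIRST(β)\{ε} to FOLLOW(B); if β nullable, add FOLLOW(A).
FOLLOW(A) = {$, b}


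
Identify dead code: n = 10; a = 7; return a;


n is assigned but never read
Dead: 'n = 10'


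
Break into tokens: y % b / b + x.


Scan left to right, longest-match per lexeme
Tokens: ID(y), OP(%), ID(b), OP(/), ID(b), OP(+), ID(x)


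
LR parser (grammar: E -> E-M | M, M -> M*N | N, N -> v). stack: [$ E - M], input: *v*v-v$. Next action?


'*' can extend M; shift to build M -> M*N
Action: shift


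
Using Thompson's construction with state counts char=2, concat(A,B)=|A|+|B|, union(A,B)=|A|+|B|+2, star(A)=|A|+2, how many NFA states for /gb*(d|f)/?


Syntax tree has 4 char leaf(s), 1 union(s), 1 star(s)
chars contribute 4×2 = 8; each union adds +2; each star adds +2
Total: 8 + 2 + 2 = 12 states


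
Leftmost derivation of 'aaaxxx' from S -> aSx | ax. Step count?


Derivation: S => aSx => aaSxx => aaaxxx
Steps: 3


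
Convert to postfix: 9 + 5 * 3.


* has higher precedence, evaluate 5*3 first
Postfix: 9 5 3 * +


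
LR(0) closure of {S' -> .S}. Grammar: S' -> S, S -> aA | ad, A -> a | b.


Start: S' -> .S
For each item with dot before a nonterminal B, add B -> .γ for every B-production
Closure: [S' -> .S, S -> .aA, S -> .ad]


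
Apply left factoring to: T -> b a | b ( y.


Common prefix: 'b'
Factored: T -> b T', T' -> a | ( y


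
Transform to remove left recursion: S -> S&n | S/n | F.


Left-recursive alternatives: S&n, S/n; non-recursive: F
Introduce S': S -> FS', S' -> &nS' | /nS' | ε


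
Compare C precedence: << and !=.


'<<' is shift (level 8); '!=' is equality (level 6)
Higher level binds tighter
'<<' has higher precedence than '!='


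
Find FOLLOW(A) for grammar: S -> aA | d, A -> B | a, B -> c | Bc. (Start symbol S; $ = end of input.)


$ ∈ FOLLOW(S). For each A -> αBβ: add FIRST(β)\{ε} to FOLLOW(B); if β nullable, add FOLLOW(A).
FOLLOW(A) = {$}


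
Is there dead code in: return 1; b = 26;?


statement follows a return and is unreachable
Dead: 'b = 26'


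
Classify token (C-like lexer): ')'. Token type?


Pattern: delimiter/punctuation
Type: PUNCTUATION


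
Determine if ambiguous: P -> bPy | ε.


balanced b^n…y^n: each string has a unique parse
Unambiguous


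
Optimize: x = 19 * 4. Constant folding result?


19 * 4 = 76 at compile time
Optimized: x = 76


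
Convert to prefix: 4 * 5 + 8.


left-to-right (same/higher precedence on left): tree is (+ (* 4 5) 8)
Prefix: + * 4 5 8


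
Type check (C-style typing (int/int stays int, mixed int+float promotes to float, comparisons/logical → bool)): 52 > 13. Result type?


Operand types: int > int
Rule: comparison yields bool
Result type: bool


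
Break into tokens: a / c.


Scan left to right, longest-match per lexeme
Tokens: ID(a), OP(/), ID(c)


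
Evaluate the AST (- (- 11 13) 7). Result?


Evaluate inner: (- 11 13) = -2
Evaluate root: (- -2 7) = -9
Result: -9


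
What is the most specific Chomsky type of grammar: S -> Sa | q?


Left-linear: every RHS is a terminal or one nonterminal followed by a terminal
Classification: Type 3 (Regular)


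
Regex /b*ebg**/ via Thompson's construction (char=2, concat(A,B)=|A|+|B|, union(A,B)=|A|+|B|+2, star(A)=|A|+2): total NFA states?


Syntax tree has 4 char leaf(s), 0 union(s), 3 star(s)
chars contribute 4×2 = 8; each union adds +2; each star adds +2
Total: 8 + 0 + 6 = 14 states


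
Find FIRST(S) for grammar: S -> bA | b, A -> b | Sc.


Per alternative of S: FIRST(bA) = {b}; FIRST(b) = {b}
FIRST(S) = {b}


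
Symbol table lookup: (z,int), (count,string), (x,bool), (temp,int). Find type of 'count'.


Lookup 'count' → type string


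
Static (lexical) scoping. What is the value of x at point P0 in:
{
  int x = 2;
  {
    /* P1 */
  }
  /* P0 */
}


x declared in the same block as P0
x = 2


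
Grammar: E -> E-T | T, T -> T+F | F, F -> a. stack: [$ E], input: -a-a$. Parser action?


shift '-' to continue E -> E-T
Action: shift


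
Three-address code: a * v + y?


Break into single-operator statements:
t1 = a * v
t2 = t1 + y


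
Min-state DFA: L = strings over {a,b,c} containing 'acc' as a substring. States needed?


KMP-style automaton: 3 progress states + 1 absorbing accept = 4
Minimal DFA: 4 states


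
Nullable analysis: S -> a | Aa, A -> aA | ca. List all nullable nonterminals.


A nonterminal is nullable iff some alternative derives ε (directly, or every symbol in it is nullable)
Nullable: {}


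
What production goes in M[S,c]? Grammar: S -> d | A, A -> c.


For [S, c]: 'c' ∈ FIRST(A)
Entry: S -> A


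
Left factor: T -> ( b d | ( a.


Common prefix: '('
Factored: T -> ( T', T' -> b d | a


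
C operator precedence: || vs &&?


'&&' is logical AND (level 2); '||' is logical OR (level 1)
Higher level binds tighter
'&&' has higher precedence than '||'


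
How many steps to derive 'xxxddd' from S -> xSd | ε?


Derivation: S => xSd => xxSdd => xxxSddd => xxxddd
Steps: 4


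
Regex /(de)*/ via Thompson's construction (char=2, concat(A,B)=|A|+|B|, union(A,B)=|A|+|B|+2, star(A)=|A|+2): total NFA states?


Syntax tree has 2 char leaf(s), 0 union(s), 1 star(s)
chars contribute 2×2 = 4; each union adds +2; each star adds +2
Total: 4 + 0 + 2 = 6 states


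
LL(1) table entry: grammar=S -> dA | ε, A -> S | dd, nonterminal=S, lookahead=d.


For [S, d]: 'd' ∈ FIRST(dA)
Entry: S -> dA


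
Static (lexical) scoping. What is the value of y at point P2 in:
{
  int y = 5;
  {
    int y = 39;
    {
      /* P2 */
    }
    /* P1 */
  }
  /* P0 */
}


P2's block does not declare y; resolves to the enclosing declaration at depth 1
y = 39


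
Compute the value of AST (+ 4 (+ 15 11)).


Evaluate inner: (+ 15 11) = 26
Evaluate root: (+ 4 26) = 30
Result: 30


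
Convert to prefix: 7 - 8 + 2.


left-to-right (same/higher precedence on left): tree is (+ (- 7 8) 2)
Prefix: + - 7 8 2


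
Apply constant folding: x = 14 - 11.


14 - 11 = 3 at compile time
Optimized: x = 3


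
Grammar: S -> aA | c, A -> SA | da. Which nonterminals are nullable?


A nonterminal is nullable iff some alternative derives ε (directly, or every symbol in it is nullable)
Nullable: {}


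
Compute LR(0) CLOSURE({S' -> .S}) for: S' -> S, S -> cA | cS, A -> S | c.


Start: S' -> .S
For each item with dot before a nonterminal B, add B -> .γ for every B-production
Closure: [S' -> .S, S -> .cA, S -> .cS]


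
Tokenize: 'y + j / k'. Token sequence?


Scan left to right, longest-match per lexeme
Tokens: ID(y), OP(+), ID(j), OP(/), ID(k)


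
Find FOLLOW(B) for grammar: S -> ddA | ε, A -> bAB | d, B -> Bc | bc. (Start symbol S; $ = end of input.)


$ ∈ FOLLOW(S). For each A -> αBβ: add FIRST(β)\{ε} to FOLLOW(B); if β nullable, add FOLLOW(A).
FOLLOW(B) = {$, b, c}


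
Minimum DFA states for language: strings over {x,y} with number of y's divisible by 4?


Track (count of y) mod 4: states 0..3, accept at 0
Minimal DFA: 4 states


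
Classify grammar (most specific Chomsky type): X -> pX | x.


Right-linear: every RHS is a terminal or a terminal followed by one nonterminal
Classification: Type 3 (Regular)


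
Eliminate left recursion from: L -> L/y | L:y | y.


Left-recursive alternatives: L/y, L:y; non-recursive: y
Introduce L': L -> yL', L' -> /yL' | :yL' | ε


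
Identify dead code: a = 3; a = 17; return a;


first assignment to a is overwritten before any read
Dead: 'a = 3'


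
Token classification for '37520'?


Pattern: digits only
Type: INTEGER_LITERAL


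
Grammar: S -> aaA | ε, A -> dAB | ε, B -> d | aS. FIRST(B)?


Per alternative of B: FIRST(d) = {d}; FIRST(aS) = {a}
FIRST(B) = {a, d}


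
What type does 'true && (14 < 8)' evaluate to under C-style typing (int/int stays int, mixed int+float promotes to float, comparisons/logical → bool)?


Operand types: bool && bool
Rule: logical operators take bool operands and yield bool
Result type: bool


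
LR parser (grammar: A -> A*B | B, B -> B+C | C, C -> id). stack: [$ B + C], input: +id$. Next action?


handle 'B+C' on top
Action: reduce (B -> B+C)


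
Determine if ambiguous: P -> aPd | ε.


balanced a^n…d^n: each string has a unique parse
Unambiguous


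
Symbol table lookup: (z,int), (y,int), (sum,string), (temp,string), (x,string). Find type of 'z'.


Lookup 'z' → type int


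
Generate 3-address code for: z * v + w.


Break into single-operator statements:
t1 = z * v
t2 = t1 + w


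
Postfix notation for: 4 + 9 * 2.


* has higher precedence, evaluate 9*2 first
Postfix: 4 9 2 * +


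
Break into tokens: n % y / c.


Scan left to right, longest-match per lexeme
Tokens: ID(n), OP(%), ID(y), OP(/), ID(c)


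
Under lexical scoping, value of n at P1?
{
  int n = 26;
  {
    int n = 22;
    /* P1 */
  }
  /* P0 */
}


n declared in the same block as P1
n = 22


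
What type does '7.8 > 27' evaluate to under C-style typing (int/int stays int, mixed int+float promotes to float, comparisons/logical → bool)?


Operand types: float > int
Rule: comparison yields bool
Result type: bool


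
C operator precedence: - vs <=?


'-' is additive (level 9); '<=' is relational (level 7)
Higher level binds tighter
'-' has higher precedence than '<='


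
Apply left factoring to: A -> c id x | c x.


Common prefix: 'c'
Factored: A -> c A', A' -> id x | x


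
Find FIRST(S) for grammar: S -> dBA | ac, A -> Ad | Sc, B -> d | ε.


Per alternative of S: FIRST(dBA) = {d}; FIRST(ac) = {a}
FIRST(S) = {a, d}


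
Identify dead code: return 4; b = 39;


statement follows a return and is unreachable
Dead: 'b = 39'


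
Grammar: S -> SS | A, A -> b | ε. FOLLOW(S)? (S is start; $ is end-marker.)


$ ∈ FOLLOW(S). For each A -> αBβ: add FIRST(β)\{ε} to FOLLOW(B); if β nullable, add FOLLOW(A).
FOLLOW(S) = {$, b}


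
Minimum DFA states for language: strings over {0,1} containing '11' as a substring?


KMP-style automaton: 2 progress states + 1 absorbing accept = 3
Minimal DFA: 3 states


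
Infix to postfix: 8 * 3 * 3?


Left to right (same or higher precedence on left)
Postfix: 8 3 * 3 *


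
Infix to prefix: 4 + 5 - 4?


left-to-right (same/higher precedence on left): tree is (- (+ 4 5) 4)
Prefix: - + 4 5 4


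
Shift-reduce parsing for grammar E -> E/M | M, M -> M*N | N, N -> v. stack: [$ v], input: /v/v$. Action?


'v' on top is the handle for N -> v
Action: reduce (N -> v)


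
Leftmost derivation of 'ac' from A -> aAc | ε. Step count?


Derivation: A => aAc => ac
Steps: 2


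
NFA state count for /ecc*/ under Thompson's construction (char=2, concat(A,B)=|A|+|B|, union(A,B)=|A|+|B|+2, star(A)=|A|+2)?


Syntax tree has 3 char leaf(s), 0 union(s), 1 star(s)
chars contribute 3×2 = 6; each union adds +2; each star adds +2
Total: 6 + 0 + 2 = 8 states


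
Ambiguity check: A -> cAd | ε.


balanced c^n…d^n: each string has a unique parse
Unambiguous


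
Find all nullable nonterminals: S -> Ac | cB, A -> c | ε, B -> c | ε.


A nonterminal is nullable iff some alternative derives ε (directly, or every symbol in it is nullable)
Nullable: {A, B}


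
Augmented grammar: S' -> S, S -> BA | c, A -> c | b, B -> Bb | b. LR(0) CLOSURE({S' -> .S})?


Start: S' -> .S
For each item with dot before a nonterminal B, add B -> .γ for every B-production
Closure: [S' -> .S, S -> .BA, S -> .c, B -> .Bb, B -> .b]


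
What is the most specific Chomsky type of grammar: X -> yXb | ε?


Single nonterminal LHS, but y^n b^n is not regular
Classification: Type 2 (Context-Free)


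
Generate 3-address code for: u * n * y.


Break into single-operator statements:
t1 = u * n
t2 = t1 * y


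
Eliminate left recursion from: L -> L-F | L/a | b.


Left-recursive alternatives: L-F, L/a; non-recursive: b
Introduce L': L -> bL', L' -> -FL' | /aL' | ε


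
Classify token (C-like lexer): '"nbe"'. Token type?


Pattern: double-quoted sequence
Type: STRING_LITERAL


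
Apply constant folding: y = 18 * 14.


18 * 14 = 252 at compile time
Optimized: y = 252


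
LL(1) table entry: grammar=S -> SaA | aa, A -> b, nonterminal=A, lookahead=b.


For [A, b]: 'b' ∈ FIRST(b)
Entry: A -> b


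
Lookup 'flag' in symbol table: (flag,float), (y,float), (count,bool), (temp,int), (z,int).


Lookup 'flag' → type float


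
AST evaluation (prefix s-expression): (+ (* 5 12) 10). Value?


Evaluate inner: (* 5 12) = 60
Evaluate root: (+ 60 10) = 70
Result: 70


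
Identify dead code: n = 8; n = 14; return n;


first assignment to n is overwritten before any read
Dead: 'n = 8'


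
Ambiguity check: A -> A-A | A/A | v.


'v-v/v' has two parse trees (no precedence encoded between - and /)
Ambiguous


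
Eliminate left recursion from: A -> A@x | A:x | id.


Left-recursive alternatives: A@x, A:x; non-recursive: id
Introduce A': A -> idA', A' -> @xA' | :xA' | ε


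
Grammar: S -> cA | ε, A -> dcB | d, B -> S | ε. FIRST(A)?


Per alternative of A: FIRST(dcB) = {d}; FIRST(d) = {d}
FIRST(A) = {d}


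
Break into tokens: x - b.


Scan left to right, longest-match per lexeme
Tokens: ID(x), OP(-), ID(b)


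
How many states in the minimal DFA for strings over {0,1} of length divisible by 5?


Track length mod 5: states 0..4, accept at 0
Minimal DFA: 5 states


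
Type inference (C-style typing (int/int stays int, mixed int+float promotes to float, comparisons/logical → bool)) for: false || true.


Operand types: bool || bool
Rule: logical operators take bool operands and yield bool
Result type: bool


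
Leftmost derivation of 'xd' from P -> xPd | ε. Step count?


Derivation: P => xPd => xd
Steps: 2


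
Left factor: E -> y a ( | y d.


Common prefix: 'y'
Factored: E -> y E', E' -> a ( | d


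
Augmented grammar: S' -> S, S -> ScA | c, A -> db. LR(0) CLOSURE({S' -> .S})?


Start: S' -> .S
For each item with dot before a nonterminal B, add B -> .γ for every B-production
Closure: [S' -> .S, S -> .ScA, S -> .c]


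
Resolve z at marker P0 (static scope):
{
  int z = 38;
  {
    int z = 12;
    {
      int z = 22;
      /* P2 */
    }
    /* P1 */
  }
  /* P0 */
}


z declared in the same block as P0
z = 38


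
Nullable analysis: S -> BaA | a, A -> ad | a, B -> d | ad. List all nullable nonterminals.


A nonterminal is nullable iff some alternative derives ε (directly, or every symbol in it is nullable)
Nullable: {}


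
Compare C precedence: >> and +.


'+' is additive (level 9); '>>' is shift (level 8)
Higher level binds tighter
'+' has higher precedence than '>>'


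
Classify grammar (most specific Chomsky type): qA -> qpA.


LHS has context (more than one symbol) and |LHS| ≤ |RHS|
Classification: Type 1 (Context-Sensitive)


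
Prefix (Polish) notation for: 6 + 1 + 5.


left-to-right (same/higher precedence on left): tree is (+ (+ 6 1) 5)
Prefix: + + 6 1 5


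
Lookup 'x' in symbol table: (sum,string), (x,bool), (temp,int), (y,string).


Lookup 'x' → type bool


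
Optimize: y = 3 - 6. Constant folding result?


3 - 6 = -3 at compile time
Optimized: y = -3


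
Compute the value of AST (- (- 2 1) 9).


Evaluate inner: (- 2 1) = 1
Evaluate root: (- 1 9) = -8
Result: -8


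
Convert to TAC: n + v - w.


Break into single-operator statements:
t1 = n + v
t2 = t1 - w


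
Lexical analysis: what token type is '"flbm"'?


Pattern: double-quoted sequence
Type: STRING_LITERAL


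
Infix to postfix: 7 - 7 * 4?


* has higher precedence, evaluate 7*4 first
Postfix: 7 7 4 * -


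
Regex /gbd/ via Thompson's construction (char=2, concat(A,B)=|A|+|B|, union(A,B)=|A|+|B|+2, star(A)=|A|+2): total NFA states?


Syntax tree has 3 char leaf(s), 0 union(s), 0 star(s)
chars contribute 3×2 = 6; each union adds +2; each star adds +2
Total: 6 + 0 + 0 = 6 states


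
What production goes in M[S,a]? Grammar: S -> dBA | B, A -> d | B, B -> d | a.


For [S, a]: 'a' ∈ FIRST(B)
Entry: S -> B


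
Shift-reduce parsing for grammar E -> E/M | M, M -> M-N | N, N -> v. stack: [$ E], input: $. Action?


start symbol E on stack, input exhausted
Action: accept


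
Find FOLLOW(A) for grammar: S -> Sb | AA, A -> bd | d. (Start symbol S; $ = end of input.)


$ ∈ FOLLOW(S). For each A -> αBβ: add FIRST(β)\{ε} to FOLLOW(B); if β nullable, add FOLLOW(A).
FOLLOW(A) = {$, b, d}


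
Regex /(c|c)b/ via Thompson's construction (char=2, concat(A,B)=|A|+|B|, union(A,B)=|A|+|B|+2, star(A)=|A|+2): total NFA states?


Syntax tree has 3 char leaf(s), 1 union(s), 0 star(s)
chars contribute 3×2 = 6; each union adds +2; each star adds +2
Total: 6 + 2 + 0 = 8 states


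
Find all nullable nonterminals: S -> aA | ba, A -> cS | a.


A nonterminal is nullable iff some alternative derives ε (directly, or every symbol in it is nullable)
Nullable: {}


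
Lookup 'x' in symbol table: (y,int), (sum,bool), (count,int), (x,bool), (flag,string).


Lookup 'x' → type bool


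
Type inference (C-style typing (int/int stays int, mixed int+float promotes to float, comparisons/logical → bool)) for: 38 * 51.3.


Operand types: int * float
Rule: mixed int/float promotes to float; int/int stays int
Result type: float


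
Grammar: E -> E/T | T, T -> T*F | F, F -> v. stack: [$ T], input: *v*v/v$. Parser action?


shift '*' to continue T -> T*F
Action: shift


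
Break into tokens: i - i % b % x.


Scan left to right, longest-match per lexeme
Tokens: ID(i), OP(-), ID(i), OP(%), ID(b), OP(%), ID(x)


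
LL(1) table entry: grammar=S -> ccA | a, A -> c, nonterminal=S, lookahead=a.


For [S, a]: 'a' ∈ FIRST(a)
Entry: S -> a


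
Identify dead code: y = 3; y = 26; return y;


first assignment to y is overwritten before any read
Dead: 'y = 3'


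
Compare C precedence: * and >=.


'*' is multiplicative (level 10); '>=' is relational (level 7)
Higher level binds tighter
'*' has higher precedence than '>='


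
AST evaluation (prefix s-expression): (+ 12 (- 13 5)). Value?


Evaluate inner: (- 13 5) = 8
Evaluate root: (+ 12 8) = 20
Result: 20


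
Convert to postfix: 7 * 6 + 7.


Left to right (same or higher precedence on left)
Postfix: 7 6 * 7 +


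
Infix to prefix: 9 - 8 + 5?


left-to-right (same/higher precedence on left): tree is (+ (- 9 8) 5)
Prefix: + - 9 8 5


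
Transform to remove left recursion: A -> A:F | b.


Left-recursive alternatives: A:F; non-recursive: b
Introduce A': A -> bA', A' -> :FA' | ε


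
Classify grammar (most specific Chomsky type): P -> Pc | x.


Left-linear: every RHS is a terminal or one nonterminal followed by a terminal
Classification: Type 3 (Regular)


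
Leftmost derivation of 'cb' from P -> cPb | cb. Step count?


Derivation: P => cb
Steps: 1


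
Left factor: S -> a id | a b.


Common prefix: 'a'
Factored: S -> a S', S' -> id | b


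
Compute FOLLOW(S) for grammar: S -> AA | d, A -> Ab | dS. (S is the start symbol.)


$ ∈ FOLLOW(S). For each A -> αBβ: add FIRST(β)\{ε} to FOLLOW(B); if β nullable, add FOLLOW(A).
FOLLOW(S) = {$, b, d}


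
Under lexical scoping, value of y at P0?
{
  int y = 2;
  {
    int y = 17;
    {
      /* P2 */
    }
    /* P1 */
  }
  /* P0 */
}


y declared in the same block as P0
y = 2


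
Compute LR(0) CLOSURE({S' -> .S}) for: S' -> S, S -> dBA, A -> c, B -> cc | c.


Start: S' -> .S
For each item with dot before a nonterminal B, add B -> .γ for every B-production
Closure: [S' -> .S, S -> .dBA]


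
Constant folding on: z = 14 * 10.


14 * 10 = 140 at compile time
Optimized: z = 140


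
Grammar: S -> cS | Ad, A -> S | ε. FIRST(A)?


Per alternative of A: FIRST(S) = {c, d}; FIRST(ε) = {ε}
FIRST(A) = {c, d, ε}


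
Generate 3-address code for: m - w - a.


Break into single-operator statements:
t1 = m - w
t2 = t1 - a
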